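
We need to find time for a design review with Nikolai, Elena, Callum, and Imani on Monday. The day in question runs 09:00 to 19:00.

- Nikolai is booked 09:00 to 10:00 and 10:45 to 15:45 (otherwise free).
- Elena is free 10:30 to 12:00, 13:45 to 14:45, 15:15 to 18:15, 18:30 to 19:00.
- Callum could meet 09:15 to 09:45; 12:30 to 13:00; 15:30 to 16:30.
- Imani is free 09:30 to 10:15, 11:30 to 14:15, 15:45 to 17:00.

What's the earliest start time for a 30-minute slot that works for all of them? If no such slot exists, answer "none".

Nikolai free: 10:00-10:45, 15:45-19:00 (invert busy blocks within the working day).
Elena free: 10:30-12:00, 13:45-14:45, 15:15-18:15, 18:30-19:00.
Callum free: 09:15-09:45, 12:30-13:00, 15:30-16:30.
Imani free: 09:30-10:15, 11:30-14:15, 15:45-17:00.
Nikolai ∩ Elena: 10:30-10:45, 15:45-18:15, 18:30-19:00.
Nikolai ∩ Elena ∩ Callum: 15:45-16:30.
Nikolai ∩ Elena ∩ Callum ∩ Imani: 15:45-16:30.
The first common window of at least 30 minutes is 15:45-16:30, so the earliest start is 15:45.

15:45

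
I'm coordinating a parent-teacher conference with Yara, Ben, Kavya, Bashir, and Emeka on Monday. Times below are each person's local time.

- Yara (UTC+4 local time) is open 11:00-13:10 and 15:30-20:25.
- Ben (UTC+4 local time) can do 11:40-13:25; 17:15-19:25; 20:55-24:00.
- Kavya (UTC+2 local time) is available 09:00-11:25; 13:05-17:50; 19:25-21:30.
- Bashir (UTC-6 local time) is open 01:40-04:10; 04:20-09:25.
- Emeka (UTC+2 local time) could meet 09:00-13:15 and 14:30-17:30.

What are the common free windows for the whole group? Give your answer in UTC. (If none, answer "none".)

07:40-09:10, 13:15-15:25

Yara in UTC: 07:00-09:10, 11:30-16:25 (subtract 4h to convert from UTC+4).
Ben in UTC: 07:40-09:25, 13:15-15:25, 16:55-20:00 (subtract 4h to convert from UTC+4).
Kavya in UTC: 07:00-09:25, 11:05-15:50, 17:25-19:30 (subtract 2h to convert from UTC+2).
Bashir in UTC: 07:40-10:10, 10:20-15:25 (add 6h to convert from UTC-6).
Emeka in UTC: 07:00-11:15, 12:30-15:30 (subtract 2h to convert from UTC+2).
Yara ∩ Ben: 07:40-09:10, 13:15-15:25.
Yara ∩ Ben ∩ Kavya: 07:40-09:10, 13:15-15:25.
Yara ∩ Ben ∩ Kavya ∩ Bashir: 07:40-09:10, 13:15-15:25.
Yara ∩ Ben ∩ Kavya ∩ Bashir ∩ Emeka: 07:40-09:10, 13:15-15:25.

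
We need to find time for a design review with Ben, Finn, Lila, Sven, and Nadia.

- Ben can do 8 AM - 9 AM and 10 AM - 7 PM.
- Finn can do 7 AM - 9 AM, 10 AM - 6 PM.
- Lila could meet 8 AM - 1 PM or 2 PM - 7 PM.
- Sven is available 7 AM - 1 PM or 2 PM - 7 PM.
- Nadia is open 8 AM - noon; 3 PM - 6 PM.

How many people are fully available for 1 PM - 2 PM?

2

Ben and Finn can make the full 13:00-14:00 slot — that's 2.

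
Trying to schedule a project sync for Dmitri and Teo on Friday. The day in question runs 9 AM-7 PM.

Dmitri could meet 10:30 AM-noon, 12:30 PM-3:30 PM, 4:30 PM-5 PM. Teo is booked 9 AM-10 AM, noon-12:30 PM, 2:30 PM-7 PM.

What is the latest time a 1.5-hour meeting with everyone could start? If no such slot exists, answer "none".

13:00

Dmitri free: 10:30-12:00, 12:30-15:30, 16:30-17:00.
Teo free: 10:00-12:00, 12:30-14:30 (invert busy blocks within the working day).
Dmitri ∩ Teo: 10:30-12:00, 12:30-14:30.
So the common availability across everyone is 10:30-12:00, 12:30-14:30.
The last common window of at least 90 minutes is 12:30-14:30; a 90-minute meeting can start as late as 13:00 and still end by 14:30.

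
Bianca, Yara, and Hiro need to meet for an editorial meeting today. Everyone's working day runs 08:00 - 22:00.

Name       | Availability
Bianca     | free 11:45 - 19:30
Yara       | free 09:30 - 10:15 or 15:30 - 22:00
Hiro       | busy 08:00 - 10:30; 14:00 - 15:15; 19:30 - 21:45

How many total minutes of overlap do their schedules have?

240

Bianca free: 11:45-19:30.
Yara free: 09:30-10:15, 15:30-22:00.
Hiro free: 10:30-14:00, 15:15-19:30, 21:45-22:00 (invert busy blocks within the working day).
Bianca ∩ Yara: 15:30-19:30.
Bianca ∩ Yara ∩ Hiro: 15:30-19:30.
That's a single block of 240 minutes.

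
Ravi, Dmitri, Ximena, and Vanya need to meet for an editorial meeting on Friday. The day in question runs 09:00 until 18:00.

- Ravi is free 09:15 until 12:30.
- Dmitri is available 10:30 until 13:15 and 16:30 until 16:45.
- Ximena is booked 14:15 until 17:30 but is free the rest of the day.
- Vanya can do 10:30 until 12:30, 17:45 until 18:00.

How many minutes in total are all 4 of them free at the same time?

120

Ravi free: 09:15-12:30.
Dmitri free: 10:30-13:15, 16:30-16:45.
Ximena free: 09:00-14:15, 17:30-18:00 (invert busy blocks within the working day).
Vanya free: 10:30-12:30, 17:45-18:00.
Ravi ∩ Dmitri: 10:30-12:30.
Ravi ∩ Dmitri ∩ Ximena: 10:30-12:30.
Ravi ∩ Dmitri ∩ Ximena ∩ Vanya: 10:30-12:30.
That's a single block of 120 minutes.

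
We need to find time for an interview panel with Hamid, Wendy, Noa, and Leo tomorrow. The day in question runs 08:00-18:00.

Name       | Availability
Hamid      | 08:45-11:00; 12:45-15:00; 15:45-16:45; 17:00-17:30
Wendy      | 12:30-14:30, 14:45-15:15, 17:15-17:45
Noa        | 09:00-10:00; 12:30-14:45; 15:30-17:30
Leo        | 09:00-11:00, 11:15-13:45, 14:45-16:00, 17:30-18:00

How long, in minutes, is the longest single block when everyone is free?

60

Hamid ∩ Wendy: 12:45-14:30, 14:45-15:00, 17:15-17:30.
Hamid ∩ Wendy ∩ Noa: 12:45-14:30, 17:15-17:30.
Hamid ∩ Wendy ∩ Noa ∩ Leo: 12:45-13:45.
The longest is 12:45-13:45 at 60 minutes.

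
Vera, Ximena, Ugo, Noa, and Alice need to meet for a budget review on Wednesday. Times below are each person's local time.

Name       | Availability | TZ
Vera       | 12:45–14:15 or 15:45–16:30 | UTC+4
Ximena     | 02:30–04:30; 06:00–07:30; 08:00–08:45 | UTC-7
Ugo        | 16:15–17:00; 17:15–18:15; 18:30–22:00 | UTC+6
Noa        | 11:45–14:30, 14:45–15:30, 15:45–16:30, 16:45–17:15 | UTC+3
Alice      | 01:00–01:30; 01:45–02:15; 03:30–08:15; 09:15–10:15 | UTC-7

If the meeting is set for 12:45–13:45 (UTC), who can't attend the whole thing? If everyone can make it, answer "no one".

Noa, Vera, Ximena

Vera in UTC: 08:45-10:15, 11:45-12:30 (subtract 4h to convert from UTC+4).
Ximena in UTC: 09:30-11:30, 13:00-14:30, 15:00-15:45 (add 7h to convert from UTC-7).
Ugo in UTC: 10:15-11:00, 11:15-12:15, 12:30-16:00 (subtract 6h to convert from UTC+6).
Noa in UTC: 08:45-11:30, 11:45-12:30, 12:45-13:30, 13:45-14:15 (subtract 3h to convert from UTC+3).
Alice in UTC: 08:00-08:30, 08:45-09:15, 10:30-15:15, 16:15-17:15 (add 7h to convert from UTC-7).
Vera: not fully free for 12:45-13:45. Ximena: not fully free for 12:45-13:45. Ugo: free for 12:45-13:45. Noa: not fully free for 12:45-13:45. Alice: free for 12:45-13:45.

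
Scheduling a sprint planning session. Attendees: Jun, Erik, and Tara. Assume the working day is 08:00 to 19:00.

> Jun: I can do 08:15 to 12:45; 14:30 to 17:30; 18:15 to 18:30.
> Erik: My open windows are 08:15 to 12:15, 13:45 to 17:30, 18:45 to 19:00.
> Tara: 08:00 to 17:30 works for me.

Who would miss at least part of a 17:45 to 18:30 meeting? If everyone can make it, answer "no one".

Erik, Jun, Tara

Jun: not fully free for 17:45-18:30. Erik: not fully free for 17:45-18:30. Tara: not fully free for 17:45-18:30.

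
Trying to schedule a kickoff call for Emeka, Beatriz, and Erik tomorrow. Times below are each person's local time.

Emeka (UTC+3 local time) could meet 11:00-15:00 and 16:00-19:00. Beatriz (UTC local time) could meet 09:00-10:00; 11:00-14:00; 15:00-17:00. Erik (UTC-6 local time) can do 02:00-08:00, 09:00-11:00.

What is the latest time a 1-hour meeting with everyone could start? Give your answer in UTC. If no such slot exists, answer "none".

15:00

Emeka in UTC: 08:00-12:00, 13:00-16:00 (subtract 3h to convert from UTC+3).
Beatriz in UTC: 09:00-10:00, 11:00-14:00, 15:00-17:00.
Erik in UTC: 08:00-14:00, 15:00-17:00 (add 6h to convert from UTC-6).
Emeka ∩ Beatriz: 09:00-10:00, 11:00-12:00, 13:00-14:00, 15:00-16:00.
Emeka ∩ Beatriz ∩ Erik: 09:00-10:00, 11:00-12:00, 13:00-14:00, 15:00-16:00.
The last common window of at least 60 minutes is 15:00-16:00; a 60-minute meeting can start as late as 15:00 and still end by 16:00.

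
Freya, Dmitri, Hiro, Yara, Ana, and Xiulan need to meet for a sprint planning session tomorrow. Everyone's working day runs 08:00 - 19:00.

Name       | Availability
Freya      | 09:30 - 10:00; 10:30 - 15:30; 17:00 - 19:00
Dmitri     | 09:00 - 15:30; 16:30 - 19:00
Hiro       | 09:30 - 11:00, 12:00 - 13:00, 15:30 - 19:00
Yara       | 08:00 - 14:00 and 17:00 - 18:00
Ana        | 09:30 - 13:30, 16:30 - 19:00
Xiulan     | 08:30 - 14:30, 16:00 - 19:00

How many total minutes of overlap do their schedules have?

Freya ∩ Dmitri: 09:30-10:00, 10:30-15:30, 17:00-19:00.
Freya ∩ Dmitri ∩ Hiro: 09:30-10:00, 10:30-11:00, 12:00-13:00, 17:00-19:00.
Freya ∩ Dmitri ∩ Hiro ∩ Yara: 09:30-10:00, 10:30-11:00, 12:00-13:00, 17:00-18:00.
Freya ∩ Dmitri ∩ Hiro ∩ Yara ∩ Ana: 09:30-10:00, 10:30-11:00, 12:00-13:00, 17:00-18:00.
Freya ∩ Dmitri ∩ Hiro ∩ Yara ∩ Ana ∩ Xiulan: 09:30-10:00, 10:30-11:00, 12:00-13:00, 17:00-18:00.
Summing the common windows: 30 + 30 + 60 + 60 = 180 minutes.

180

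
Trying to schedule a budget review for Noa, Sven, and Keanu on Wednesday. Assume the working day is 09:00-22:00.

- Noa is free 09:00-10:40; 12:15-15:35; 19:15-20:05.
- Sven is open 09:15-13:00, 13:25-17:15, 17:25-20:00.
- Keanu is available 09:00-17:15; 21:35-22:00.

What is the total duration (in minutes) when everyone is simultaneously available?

260

Noa ∩ Sven: 09:15-10:40, 12:15-13:00, 13:25-15:35, 19:15-20:00.
Noa ∩ Sven ∩ Keanu: 09:15-10:40, 12:15-13:00, 13:25-15:35.
Those are the intersection windows.
Summing the common windows: 85 + 45 + 130 = 260 minutes.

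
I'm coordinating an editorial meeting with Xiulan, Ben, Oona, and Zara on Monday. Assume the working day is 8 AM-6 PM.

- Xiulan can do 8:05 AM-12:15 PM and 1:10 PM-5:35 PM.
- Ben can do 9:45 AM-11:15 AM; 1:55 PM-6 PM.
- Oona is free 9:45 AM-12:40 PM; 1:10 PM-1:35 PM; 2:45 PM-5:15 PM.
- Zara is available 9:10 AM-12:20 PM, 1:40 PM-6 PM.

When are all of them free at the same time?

09:45-11:15, 14:45-17:15

Xiulan ∩ Ben: 09:45-11:15, 13:55-17:35.
Xiulan ∩ Ben ∩ Oona: 09:45-11:15, 14:45-17:15.
Xiulan ∩ Ben ∩ Oona ∩ Zara: 09:45-11:15, 14:45-17:15.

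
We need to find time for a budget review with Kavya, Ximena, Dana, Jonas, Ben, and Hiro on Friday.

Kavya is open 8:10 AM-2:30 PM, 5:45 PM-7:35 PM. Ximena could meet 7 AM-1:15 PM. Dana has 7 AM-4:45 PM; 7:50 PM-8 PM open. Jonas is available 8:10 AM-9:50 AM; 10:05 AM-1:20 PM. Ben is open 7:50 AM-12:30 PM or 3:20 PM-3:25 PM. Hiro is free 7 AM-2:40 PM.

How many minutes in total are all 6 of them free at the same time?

Kavya ∩ Ximena: 08:10-13:15.
Kavya ∩ Ximena ∩ Dana: 08:10-13:15.
Kavya ∩ Ximena ∩ Dana ∩ Jonas: 08:10-09:50, 10:05-13:15.
Kavya ∩ Ximena ∩ Dana ∩ Jonas ∩ Ben: 08:10-09:50, 10:05-12:30.
Kavya ∩ Ximena ∩ Dana ∩ Jonas ∩ Ben ∩ Hiro: 08:10-09:50, 10:05-12:30.
Summing the common windows: 100 + 145 = 245 minutes.

245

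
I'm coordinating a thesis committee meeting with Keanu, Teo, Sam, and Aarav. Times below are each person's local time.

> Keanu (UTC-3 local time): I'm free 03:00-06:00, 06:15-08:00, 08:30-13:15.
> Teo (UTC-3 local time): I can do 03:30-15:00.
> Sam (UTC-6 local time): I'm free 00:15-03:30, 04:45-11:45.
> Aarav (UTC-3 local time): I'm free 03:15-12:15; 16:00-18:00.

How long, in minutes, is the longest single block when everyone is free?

225

Keanu in UTC: 06:00-09:00, 09:15-11:00, 11:30-16:15 (add 3h to convert from UTC-3).
Teo in UTC: 06:30-18:00 (add 3h to convert from UTC-3).
Sam in UTC: 06:15-09:30, 10:45-17:45 (add 6h to convert from UTC-6).
Aarav in UTC: 06:15-15:15, 19:00-21:00 (add 3h to convert from UTC-3).
Keanu ∩ Teo: 06:30-09:00, 09:15-11:00, 11:30-16:15.
Keanu ∩ Teo ∩ Sam: 06:30-09:00, 09:15-09:30, 10:45-11:00, 11:30-16:15.
Keanu ∩ Teo ∩ Sam ∩ Aarav: 06:30-09:00, 09:15-09:30, 10:45-11:00, 11:30-15:15.
Those are the intersection windows.
The longest is 11:30-15:15 at 225 minutes.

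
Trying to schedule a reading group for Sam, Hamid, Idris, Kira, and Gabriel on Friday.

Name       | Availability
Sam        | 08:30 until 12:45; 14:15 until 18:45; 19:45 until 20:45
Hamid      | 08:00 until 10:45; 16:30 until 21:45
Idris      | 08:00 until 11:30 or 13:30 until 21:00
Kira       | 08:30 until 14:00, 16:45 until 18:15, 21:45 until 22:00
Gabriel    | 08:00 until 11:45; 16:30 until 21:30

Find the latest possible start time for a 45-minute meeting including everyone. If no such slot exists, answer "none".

Sam ∩ Hamid: 08:30-10:45, 16:30-18:45, 19:45-20:45.
Sam ∩ Hamid ∩ Idris: 08:30-10:45, 16:30-18:45, 19:45-20:45.
Sam ∩ Hamid ∩ Idris ∩ Kira: 08:30-10:45, 16:45-18:15.
Sam ∩ Hamid ∩ Idris ∩ Kira ∩ Gabriel: 08:30-10:45, 16:45-18:15.
Those are the intersection windows.
The last common window of at least 45 minutes is 16:45-18:15; a 45-minute meeting can start as late as 17:30 and still end by 18:15.

17:30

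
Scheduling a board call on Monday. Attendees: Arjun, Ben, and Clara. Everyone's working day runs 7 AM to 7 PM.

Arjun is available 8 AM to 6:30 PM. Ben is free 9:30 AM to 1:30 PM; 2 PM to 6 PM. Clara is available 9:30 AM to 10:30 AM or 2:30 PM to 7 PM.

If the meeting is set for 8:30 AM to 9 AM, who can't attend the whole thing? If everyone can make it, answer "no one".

Ben, Clara

Arjun: free for 08:30-09:00. Ben: not fully free for 08:30-09:00. Clara: not fully free for 08:30-09:00.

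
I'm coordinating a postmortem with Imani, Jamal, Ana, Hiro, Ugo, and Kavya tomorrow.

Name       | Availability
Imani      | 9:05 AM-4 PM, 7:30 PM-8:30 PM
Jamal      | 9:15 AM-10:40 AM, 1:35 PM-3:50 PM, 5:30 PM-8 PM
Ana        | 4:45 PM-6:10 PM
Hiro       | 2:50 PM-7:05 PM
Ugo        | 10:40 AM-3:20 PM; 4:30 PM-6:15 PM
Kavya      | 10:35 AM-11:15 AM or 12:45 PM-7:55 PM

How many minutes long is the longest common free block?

0

Imani ∩ Jamal: 09:15-10:40, 13:35-15:50, 19:30-20:00.
Imani ∩ Jamal ∩ Ana: ∅.
Imani ∩ Jamal ∩ Ana ∩ Hiro: ∅.
Imani ∩ Jamal ∩ Ana ∩ Hiro ∩ Ugo: ∅.
Imani ∩ Jamal ∩ Ana ∩ Hiro ∩ Ugo ∩ Kavya: ∅.
There is no time when everyone is free.
No common window exists, so the longest block is 0 minutes.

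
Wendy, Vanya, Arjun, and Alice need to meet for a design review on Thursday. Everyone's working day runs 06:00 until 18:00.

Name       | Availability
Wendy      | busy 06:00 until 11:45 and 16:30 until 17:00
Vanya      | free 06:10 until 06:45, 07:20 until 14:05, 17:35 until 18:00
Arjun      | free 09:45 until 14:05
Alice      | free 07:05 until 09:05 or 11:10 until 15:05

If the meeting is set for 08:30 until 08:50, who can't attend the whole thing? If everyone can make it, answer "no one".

Wendy free: 11:45-16:30, 17:00-18:00 (invert busy blocks within the working day).
Vanya free: 06:10-06:45, 07:20-14:05, 17:35-18:00.
Arjun free: 09:45-14:05.
Alice free: 07:05-09:05, 11:10-15:05.
Wendy: not fully free for 08:30-08:50. Vanya: free for 08:30-08:50. Arjun: not fully free for 08:30-08:50. Alice: free for 08:30-08:50.

Arjun, Wendy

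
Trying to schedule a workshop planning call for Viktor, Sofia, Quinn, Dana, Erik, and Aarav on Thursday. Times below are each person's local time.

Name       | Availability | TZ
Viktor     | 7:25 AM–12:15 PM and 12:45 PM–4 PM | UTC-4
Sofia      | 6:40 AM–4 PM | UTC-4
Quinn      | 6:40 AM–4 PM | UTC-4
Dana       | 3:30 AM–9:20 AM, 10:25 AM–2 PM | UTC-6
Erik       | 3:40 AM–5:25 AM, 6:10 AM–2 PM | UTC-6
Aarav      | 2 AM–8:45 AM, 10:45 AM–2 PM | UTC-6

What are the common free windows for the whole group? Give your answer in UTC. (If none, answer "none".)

12:10-14:45, 16:45-20:00

Viktor in UTC: 11:25-16:15, 16:45-20:00 (add 4h to convert from UTC-4).
Sofia in UTC: 10:40-20:00 (add 4h to convert from UTC-4).
Quinn in UTC: 10:40-20:00 (add 4h to convert from UTC-4).
Dana in UTC: 09:30-15:20, 16:25-20:00 (add 6h to convert from UTC-6).
Erik in UTC: 09:40-11:25, 12:10-20:00 (add 6h to convert from UTC-6).
Aarav in UTC: 08:00-14:45, 16:45-20:00 (add 6h to convert from UTC-6).
Viktor ∩ Sofia: 11:25-16:15, 16:45-20:00.
Viktor ∩ Sofia ∩ Quinn: 11:25-16:15, 16:45-20:00.
Viktor ∩ Sofia ∩ Quinn ∩ Dana: 11:25-15:20, 16:45-20:00.
Viktor ∩ Sofia ∩ Quinn ∩ Dana ∩ Erik: 12:10-15:20, 16:45-20:00.
Viktor ∩ Sofia ∩ Quinn ∩ Dana ∩ Erik ∩ Aarav: 12:10-14:45, 16:45-20:00.
Those are the intersection windows.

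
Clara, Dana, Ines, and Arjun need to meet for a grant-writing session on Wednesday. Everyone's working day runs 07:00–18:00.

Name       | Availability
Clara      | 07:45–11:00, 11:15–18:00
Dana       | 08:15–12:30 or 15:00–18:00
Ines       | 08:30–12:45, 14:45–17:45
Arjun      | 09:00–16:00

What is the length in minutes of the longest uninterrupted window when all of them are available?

Clara ∩ Dana: 08:15-11:00, 11:15-12:30, 15:00-18:00.
Clara ∩ Dana ∩ Ines: 08:30-11:00, 11:15-12:30, 15:00-17:45.
Clara ∩ Dana ∩ Ines ∩ Arjun: 09:00-11:00, 11:15-12:30, 15:00-16:00.
The longest is 09:00-11:00 at 120 minutes.

120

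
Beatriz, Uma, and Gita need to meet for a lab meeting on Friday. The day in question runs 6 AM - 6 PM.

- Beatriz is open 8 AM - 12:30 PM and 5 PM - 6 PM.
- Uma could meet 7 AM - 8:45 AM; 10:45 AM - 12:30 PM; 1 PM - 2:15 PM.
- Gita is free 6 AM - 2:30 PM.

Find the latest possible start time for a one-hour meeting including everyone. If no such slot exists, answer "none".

Beatriz ∩ Uma: 08:00-08:45, 10:45-12:30.
Beatriz ∩ Uma ∩ Gita: 08:00-08:45, 10:45-12:30.
Those are the intersection windows.
The last common window of at least 60 minutes is 10:45-12:30; a 60-minute meeting can start as late as 11:30 and still end by 12:30.

11:30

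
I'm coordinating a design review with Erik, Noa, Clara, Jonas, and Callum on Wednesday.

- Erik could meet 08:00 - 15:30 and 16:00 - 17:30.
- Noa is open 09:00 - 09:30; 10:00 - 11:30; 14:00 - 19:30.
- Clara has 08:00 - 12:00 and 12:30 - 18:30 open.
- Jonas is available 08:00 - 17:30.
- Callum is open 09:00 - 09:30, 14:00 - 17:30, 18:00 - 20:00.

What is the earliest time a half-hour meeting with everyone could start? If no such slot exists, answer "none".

Erik ∩ Noa: 09:00-09:30, 10:00-11:30, 14:00-15:30, 16:00-17:30.
Erik ∩ Noa ∩ Clara: 09:00-09:30, 10:00-11:30, 14:00-15:30, 16:00-17:30.
Erik ∩ Noa ∩ Clara ∩ Jonas: 09:00-09:30, 10:00-11:30, 14:00-15:30, 16:00-17:30.
Erik ∩ Noa ∩ Clara ∩ Jonas ∩ Callum: 09:00-09:30, 14:00-15:30, 16:00-17:30.
The first common window of at least 30 minutes is 09:00-09:30, so the earliest start is 09:00.

09:00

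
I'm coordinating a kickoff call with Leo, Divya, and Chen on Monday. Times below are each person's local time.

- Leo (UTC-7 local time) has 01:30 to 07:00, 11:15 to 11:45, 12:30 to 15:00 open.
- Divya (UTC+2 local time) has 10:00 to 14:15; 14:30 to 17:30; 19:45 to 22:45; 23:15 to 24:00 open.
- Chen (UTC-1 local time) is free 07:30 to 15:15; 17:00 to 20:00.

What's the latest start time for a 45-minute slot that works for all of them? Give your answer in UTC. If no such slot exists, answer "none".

Leo in UTC: 08:30-14:00, 18:15-18:45, 19:30-22:00 (add 7h to convert from UTC-7).
Divya in UTC: 08:00-12:15, 12:30-15:30, 17:45-20:45, 21:15-22:00 (subtract 2h to convert from UTC+2).
Chen in UTC: 08:30-16:15, 18:00-21:00 (add 1h to convert from UTC-1).
Leo ∩ Divya: 08:30-12:15, 12:30-14:00, 18:15-18:45, 19:30-20:45, 21:15-22:00.
Leo ∩ Divya ∩ Chen: 08:30-12:15, 12:30-14:00, 18:15-18:45, 19:30-20:45.
The last common window of at least 45 minutes is 19:30-20:45; a 45-minute meeting can start as late as 20:00 and still end by 20:45.

20:00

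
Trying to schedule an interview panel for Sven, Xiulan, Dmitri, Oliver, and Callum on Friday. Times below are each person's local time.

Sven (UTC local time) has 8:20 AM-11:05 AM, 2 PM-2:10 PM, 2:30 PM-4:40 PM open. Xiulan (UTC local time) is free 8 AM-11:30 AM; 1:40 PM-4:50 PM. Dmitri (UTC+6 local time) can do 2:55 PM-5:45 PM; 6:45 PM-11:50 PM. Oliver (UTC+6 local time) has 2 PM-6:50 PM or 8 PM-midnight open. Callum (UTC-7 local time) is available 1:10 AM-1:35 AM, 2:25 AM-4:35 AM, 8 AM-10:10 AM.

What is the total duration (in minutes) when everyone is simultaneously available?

Sven in UTC: 08:20-11:05, 14:00-14:10, 14:30-16:40.
Xiulan in UTC: 08:00-11:30, 13:40-16:50.
Dmitri in UTC: 08:55-11:45, 12:45-17:50 (subtract 6h to convert from UTC+6).
Oliver in UTC: 08:00-12:50, 14:00-18:00 (subtract 6h to convert from UTC+6).
Callum in UTC: 08:10-08:35, 09:25-11:35, 15:00-17:10 (add 7h to convert from UTC-7).
Sven ∩ Xiulan: 08:20-11:05, 14:00-14:10, 14:30-16:40.
Sven ∩ Xiulan ∩ Dmitri: 08:55-11:05, 14:00-14:10, 14:30-16:40.
Sven ∩ Xiulan ∩ Dmitri ∩ Oliver: 08:55-11:05, 14:00-14:10, 14:30-16:40.
Sven ∩ Xiulan ∩ Dmitri ∩ Oliver ∩ Callum: 09:25-11:05, 15:00-16:40.
Those are the intersection windows.
Summing the common windows: 100 + 100 = 200 minutes.

200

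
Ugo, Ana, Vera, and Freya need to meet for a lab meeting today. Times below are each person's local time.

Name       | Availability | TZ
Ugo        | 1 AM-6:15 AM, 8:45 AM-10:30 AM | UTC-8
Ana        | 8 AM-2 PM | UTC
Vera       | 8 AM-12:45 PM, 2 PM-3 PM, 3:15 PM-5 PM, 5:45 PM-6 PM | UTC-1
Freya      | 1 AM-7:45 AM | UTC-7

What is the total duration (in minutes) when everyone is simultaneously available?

285

Ugo in UTC: 09:00-14:15, 16:45-18:30 (add 8h to convert from UTC-8).
Ana in UTC: 08:00-14:00.
Vera in UTC: 09:00-13:45, 15:00-16:00, 16:15-18:00, 18:45-19:00 (add 1h to convert from UTC-1).
Freya in UTC: 08:00-14:45 (add 7h to convert from UTC-7).
Ugo ∩ Ana: 09:00-14:00.
Ugo ∩ Ana ∩ Vera: 09:00-13:45.
Ugo ∩ Ana ∩ Vera ∩ Freya: 09:00-13:45.
So the common availability across everyone is 09:00-13:45.
That's a single block of 285 minutes.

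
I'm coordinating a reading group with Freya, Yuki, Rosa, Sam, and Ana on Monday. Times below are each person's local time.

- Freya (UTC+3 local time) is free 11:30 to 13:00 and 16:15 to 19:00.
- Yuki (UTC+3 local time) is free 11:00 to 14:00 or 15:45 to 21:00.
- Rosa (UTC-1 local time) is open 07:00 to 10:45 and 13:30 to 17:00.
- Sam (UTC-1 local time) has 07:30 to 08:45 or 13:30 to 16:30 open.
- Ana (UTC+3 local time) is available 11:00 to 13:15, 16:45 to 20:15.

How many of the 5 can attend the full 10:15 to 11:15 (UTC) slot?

1

Freya in UTC: 08:30-10:00, 13:15-16:00 (subtract 3h to convert from UTC+3).
Yuki in UTC: 08:00-11:00, 12:45-18:00 (subtract 3h to convert from UTC+3).
Rosa in UTC: 08:00-11:45, 14:30-18:00 (add 1h to convert from UTC-1).
Sam in UTC: 08:30-09:45, 14:30-17:30 (add 1h to convert from UTC-1).
Ana in UTC: 08:00-10:15, 13:45-17:15 (subtract 3h to convert from UTC+3).
Rosa can make the full 10:15-11:15 slot — that's 1.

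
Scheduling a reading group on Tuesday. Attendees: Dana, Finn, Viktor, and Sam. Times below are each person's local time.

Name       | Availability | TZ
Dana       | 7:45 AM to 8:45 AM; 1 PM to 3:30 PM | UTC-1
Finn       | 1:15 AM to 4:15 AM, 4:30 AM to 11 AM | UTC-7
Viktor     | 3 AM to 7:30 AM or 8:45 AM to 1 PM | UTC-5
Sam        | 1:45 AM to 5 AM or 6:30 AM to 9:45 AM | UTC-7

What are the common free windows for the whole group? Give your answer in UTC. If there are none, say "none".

Dana in UTC: 08:45-09:45, 14:00-16:30 (add 1h to convert from UTC-1).
Finn in UTC: 08:15-11:15, 11:30-18:00 (add 7h to convert from UTC-7).
Viktor in UTC: 08:00-12:30, 13:45-18:00 (add 5h to convert from UTC-5).
Sam in UTC: 08:45-12:00, 13:30-16:45 (add 7h to convert from UTC-7).
Dana ∩ Finn: 08:45-09:45, 14:00-16:30.
Dana ∩ Finn ∩ Viktor: 08:45-09:45, 14:00-16:30.
Dana ∩ Finn ∩ Viktor ∩ Sam: 08:45-09:45, 14:00-16:30.

08:45-09:45, 14:00-16:30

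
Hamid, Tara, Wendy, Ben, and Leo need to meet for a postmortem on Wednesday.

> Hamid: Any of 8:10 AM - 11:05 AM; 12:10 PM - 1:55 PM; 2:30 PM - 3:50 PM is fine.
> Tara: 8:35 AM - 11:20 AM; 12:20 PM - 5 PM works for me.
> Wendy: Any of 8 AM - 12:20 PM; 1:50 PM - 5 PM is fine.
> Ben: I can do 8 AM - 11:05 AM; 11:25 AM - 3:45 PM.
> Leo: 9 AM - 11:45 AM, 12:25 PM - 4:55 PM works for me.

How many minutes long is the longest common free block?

Hamid ∩ Tara: 08:35-11:05, 12:20-13:55, 14:30-15:50.
Hamid ∩ Tara ∩ Wendy: 08:35-11:05, 13:50-13:55, 14:30-15:50.
Hamid ∩ Tara ∩ Wendy ∩ Ben: 08:35-11:05, 13:50-13:55, 14:30-15:45.
Hamid ∩ Tara ∩ Wendy ∩ Ben ∩ Leo: 09:00-11:05, 13:50-13:55, 14:30-15:45.
The longest is 09:00-11:05 at 125 minutes.

125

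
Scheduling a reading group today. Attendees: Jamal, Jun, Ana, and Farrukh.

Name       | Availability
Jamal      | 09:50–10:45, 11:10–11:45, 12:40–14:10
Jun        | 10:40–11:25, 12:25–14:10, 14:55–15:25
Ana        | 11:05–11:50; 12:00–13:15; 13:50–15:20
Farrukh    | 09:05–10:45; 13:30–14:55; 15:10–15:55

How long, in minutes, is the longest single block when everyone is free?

Jamal ∩ Jun: 10:40-10:45, 11:10-11:25, 12:40-14:10.
Jamal ∩ Jun ∩ Ana: 11:10-11:25, 12:40-13:15, 13:50-14:10.
Jamal ∩ Jun ∩ Ana ∩ Farrukh: 13:50-14:10.
The longest is 13:50-14:10 at 20 minutes.

20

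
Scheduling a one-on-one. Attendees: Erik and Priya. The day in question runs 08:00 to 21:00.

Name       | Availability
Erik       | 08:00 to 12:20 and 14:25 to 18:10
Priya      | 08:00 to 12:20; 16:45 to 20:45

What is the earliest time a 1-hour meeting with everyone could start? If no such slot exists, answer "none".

Erik ∩ Priya: 08:00-12:20, 16:45-18:10.
The first common window of at least 60 minutes is 08:00-12:20, so the earliest start is 08:00.

08:00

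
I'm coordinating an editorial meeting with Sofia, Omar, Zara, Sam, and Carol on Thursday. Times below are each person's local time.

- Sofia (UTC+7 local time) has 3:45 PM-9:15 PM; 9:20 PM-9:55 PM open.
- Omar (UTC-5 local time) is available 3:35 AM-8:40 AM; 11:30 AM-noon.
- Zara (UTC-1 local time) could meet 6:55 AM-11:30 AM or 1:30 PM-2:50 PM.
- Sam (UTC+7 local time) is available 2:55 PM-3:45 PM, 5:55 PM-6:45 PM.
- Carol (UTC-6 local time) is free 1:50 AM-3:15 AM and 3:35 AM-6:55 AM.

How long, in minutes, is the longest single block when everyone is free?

50

Sofia in UTC: 08:45-14:15, 14:20-14:55 (subtract 7h to convert from UTC+7).
Omar in UTC: 08:35-13:40, 16:30-17:00 (add 5h to convert from UTC-5).
Zara in UTC: 07:55-12:30, 14:30-15:50 (add 1h to convert from UTC-1).
Sam in UTC: 07:55-08:45, 10:55-11:45 (subtract 7h to convert from UTC+7).
Carol in UTC: 07:50-09:15, 09:35-12:55 (add 6h to convert from UTC-6).
Sofia ∩ Omar: 08:45-13:40.
Sofia ∩ Omar ∩ Zara: 08:45-12:30.
Sofia ∩ Omar ∩ Zara ∩ Sam: 10:55-11:45.
Sofia ∩ Omar ∩ Zara ∩ Sam ∩ Carol: 10:55-11:45.
So the common availability across everyone is 10:55-11:45.
The longest is 10:55-11:45 at 50 minutes.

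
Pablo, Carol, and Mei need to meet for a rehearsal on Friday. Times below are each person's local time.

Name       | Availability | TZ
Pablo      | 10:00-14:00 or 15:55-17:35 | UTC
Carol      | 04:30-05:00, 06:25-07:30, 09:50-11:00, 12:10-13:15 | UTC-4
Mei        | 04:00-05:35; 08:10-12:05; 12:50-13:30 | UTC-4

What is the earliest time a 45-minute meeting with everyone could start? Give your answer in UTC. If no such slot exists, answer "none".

none

Pablo in UTC: 10:00-14:00, 15:55-17:35.
Carol in UTC: 08:30-09:00, 10:25-11:30, 13:50-15:00, 16:10-17:15 (add 4h to convert from UTC-4).
Mei in UTC: 08:00-09:35, 12:10-16:05, 16:50-17:30 (add 4h to convert from UTC-4).
Pablo ∩ Carol: 10:25-11:30, 13:50-14:00, 16:10-17:15.
Pablo ∩ Carol ∩ Mei: 13:50-14:00, 16:50-17:15.
So the common availability across everyone is 13:50-14:00, 16:50-17:15.
No common window is at least 45 minutes long.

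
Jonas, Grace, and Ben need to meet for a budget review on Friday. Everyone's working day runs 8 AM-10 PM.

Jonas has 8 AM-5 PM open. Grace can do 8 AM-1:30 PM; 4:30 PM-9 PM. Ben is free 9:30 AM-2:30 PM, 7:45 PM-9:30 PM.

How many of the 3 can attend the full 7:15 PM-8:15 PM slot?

Grace can make the full 19:15-20:15 slot — that's 1.

1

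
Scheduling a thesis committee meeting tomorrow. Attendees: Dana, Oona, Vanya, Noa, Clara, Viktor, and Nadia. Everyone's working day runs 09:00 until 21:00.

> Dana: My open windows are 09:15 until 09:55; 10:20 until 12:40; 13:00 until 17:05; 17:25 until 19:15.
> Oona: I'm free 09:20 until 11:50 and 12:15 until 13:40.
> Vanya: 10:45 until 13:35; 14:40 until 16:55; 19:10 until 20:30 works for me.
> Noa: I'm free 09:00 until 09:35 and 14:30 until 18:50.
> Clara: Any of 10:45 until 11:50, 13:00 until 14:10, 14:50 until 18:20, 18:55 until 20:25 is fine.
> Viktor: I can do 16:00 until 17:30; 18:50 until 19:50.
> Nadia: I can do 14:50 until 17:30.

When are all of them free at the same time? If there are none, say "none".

Dana ∩ Oona: 09:20-09:55, 10:20-11:50, 12:15-12:40, 13:00-13:40.
Dana ∩ Oona ∩ Vanya: 10:45-11:50, 12:15-12:40, 13:00-13:35.
Dana ∩ Oona ∩ Vanya ∩ Noa: ∅.
Dana ∩ Oona ∩ Vanya ∩ Noa ∩ Clara: ∅.
Dana ∩ Oona ∩ Vanya ∩ Noa ∩ Clara ∩ Viktor: ∅.
Dana ∩ Oona ∩ Vanya ∩ Noa ∩ Clara ∩ Viktor ∩ Nadia: ∅.
There is no time when everyone is free.

none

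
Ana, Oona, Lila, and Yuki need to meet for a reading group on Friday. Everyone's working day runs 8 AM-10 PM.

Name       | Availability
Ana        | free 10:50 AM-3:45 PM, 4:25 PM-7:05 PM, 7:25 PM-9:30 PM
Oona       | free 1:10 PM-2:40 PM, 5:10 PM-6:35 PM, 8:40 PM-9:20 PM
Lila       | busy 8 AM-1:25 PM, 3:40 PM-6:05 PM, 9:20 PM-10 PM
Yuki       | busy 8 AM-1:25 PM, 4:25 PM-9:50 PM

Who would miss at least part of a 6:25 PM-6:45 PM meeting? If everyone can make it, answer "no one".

Ana free: 10:50-15:45, 16:25-19:05, 19:25-21:30.
Oona free: 13:10-14:40, 17:10-18:35, 20:40-21:20.
Lila free: 13:25-15:40, 18:05-21:20 (invert busy blocks within the working day).
Yuki free: 13:25-16:25, 21:50-22:00 (invert busy blocks within the working day).
Ana: free for 18:25-18:45. Oona: not fully free for 18:25-18:45. Lila: free for 18:25-18:45. Yuki: not fully free for 18:25-18:45.

Oona, Yuki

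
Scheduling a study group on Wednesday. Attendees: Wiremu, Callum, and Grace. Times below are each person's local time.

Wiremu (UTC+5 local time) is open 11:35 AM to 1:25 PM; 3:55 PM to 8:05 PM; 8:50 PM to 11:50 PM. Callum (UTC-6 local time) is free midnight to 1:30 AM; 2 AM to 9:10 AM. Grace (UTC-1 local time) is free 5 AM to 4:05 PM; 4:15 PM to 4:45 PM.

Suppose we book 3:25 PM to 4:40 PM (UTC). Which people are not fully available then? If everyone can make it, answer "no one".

Callum, Wiremu

Wiremu in UTC: 06:35-08:25, 10:55-15:05, 15:50-18:50 (subtract 5h to convert from UTC+5).
Callum in UTC: 06:00-07:30, 08:00-15:10 (add 6h to convert from UTC-6).
Grace in UTC: 06:00-17:05, 17:15-17:45 (add 1h to convert from UTC-1).
Wiremu: not fully free for 15:25-16:40. Callum: not fully free for 15:25-16:40. Grace: free for 15:25-16:40.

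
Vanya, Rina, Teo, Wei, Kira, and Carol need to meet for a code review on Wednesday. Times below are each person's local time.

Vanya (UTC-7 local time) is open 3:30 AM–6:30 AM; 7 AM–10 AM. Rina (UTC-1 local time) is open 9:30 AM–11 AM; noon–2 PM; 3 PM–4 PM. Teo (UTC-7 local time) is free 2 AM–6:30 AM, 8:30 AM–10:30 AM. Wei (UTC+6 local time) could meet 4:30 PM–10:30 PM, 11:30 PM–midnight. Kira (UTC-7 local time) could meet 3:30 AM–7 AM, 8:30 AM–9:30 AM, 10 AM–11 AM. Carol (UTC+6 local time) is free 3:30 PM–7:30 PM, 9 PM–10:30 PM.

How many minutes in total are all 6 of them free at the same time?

Vanya in UTC: 10:30-13:30, 14:00-17:00 (add 7h to convert from UTC-7).
Rina in UTC: 10:30-12:00, 13:00-15:00, 16:00-17:00 (add 1h to convert from UTC-1).
Teo in UTC: 09:00-13:30, 15:30-17:30 (add 7h to convert from UTC-7).
Wei in UTC: 10:30-16:30, 17:30-18:00 (subtract 6h to convert from UTC+6).
Kira in UTC: 10:30-14:00, 15:30-16:30, 17:00-18:00 (add 7h to convert from UTC-7).
Carol in UTC: 09:30-13:30, 15:00-16:30 (subtract 6h to convert from UTC+6).
Vanya ∩ Rina: 10:30-12:00, 13:00-13:30, 14:00-15:00, 16:00-17:00.
Vanya ∩ Rina ∩ Teo: 10:30-12:00, 13:00-13:30, 16:00-17:00.
Vanya ∩ Rina ∩ Teo ∩ Wei: 10:30-12:00, 13:00-13:30, 16:00-16:30.
Vanya ∩ Rina ∩ Teo ∩ Wei ∩ Kira: 10:30-12:00, 13:00-13:30, 16:00-16:30.
Vanya ∩ Rina ∩ Teo ∩ Wei ∩ Kira ∩ Carol: 10:30-12:00, 13:00-13:30, 16:00-16:30.
Summing the common windows: 90 + 30 + 30 = 150 minutes.

150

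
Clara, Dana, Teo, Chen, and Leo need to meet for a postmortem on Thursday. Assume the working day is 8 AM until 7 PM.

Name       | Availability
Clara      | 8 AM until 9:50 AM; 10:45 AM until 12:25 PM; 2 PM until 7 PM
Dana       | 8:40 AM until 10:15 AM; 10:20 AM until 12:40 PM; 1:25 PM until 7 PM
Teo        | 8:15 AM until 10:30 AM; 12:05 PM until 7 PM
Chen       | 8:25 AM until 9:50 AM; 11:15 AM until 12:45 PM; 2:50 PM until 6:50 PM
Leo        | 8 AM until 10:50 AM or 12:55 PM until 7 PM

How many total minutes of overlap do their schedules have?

310

Clara ∩ Dana: 08:40-09:50, 10:45-12:25, 14:00-19:00.
Clara ∩ Dana ∩ Teo: 08:40-09:50, 12:05-12:25, 14:00-19:00.
Clara ∩ Dana ∩ Teo ∩ Chen: 08:40-09:50, 12:05-12:25, 14:50-18:50.
Clara ∩ Dana ∩ Teo ∩ Chen ∩ Leo: 08:40-09:50, 14:50-18:50.
Summing the common windows: 70 + 240 = 310 minutes.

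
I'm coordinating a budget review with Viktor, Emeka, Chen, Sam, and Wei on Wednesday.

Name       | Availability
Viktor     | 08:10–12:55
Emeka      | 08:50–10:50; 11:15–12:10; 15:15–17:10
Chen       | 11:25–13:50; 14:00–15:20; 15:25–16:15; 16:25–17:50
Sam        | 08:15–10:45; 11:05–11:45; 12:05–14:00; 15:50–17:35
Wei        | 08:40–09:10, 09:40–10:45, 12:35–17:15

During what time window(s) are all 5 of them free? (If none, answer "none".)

none

Viktor ∩ Emeka: 08:50-10:50, 11:15-12:10.
Viktor ∩ Emeka ∩ Chen: 11:25-12:10.
Viktor ∩ Emeka ∩ Chen ∩ Sam: 11:25-11:45, 12:05-12:10.
Viktor ∩ Emeka ∩ Chen ∩ Sam ∩ Wei: ∅.
There is no time when everyone is free.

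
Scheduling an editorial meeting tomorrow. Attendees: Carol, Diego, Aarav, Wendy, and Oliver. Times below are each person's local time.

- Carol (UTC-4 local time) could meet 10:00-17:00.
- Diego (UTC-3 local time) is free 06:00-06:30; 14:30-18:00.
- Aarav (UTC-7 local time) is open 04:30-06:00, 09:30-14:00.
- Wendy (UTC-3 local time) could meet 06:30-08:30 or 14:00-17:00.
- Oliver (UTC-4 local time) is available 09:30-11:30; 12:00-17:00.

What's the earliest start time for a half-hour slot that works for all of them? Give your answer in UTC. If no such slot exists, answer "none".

17:30

Carol in UTC: 14:00-21:00 (add 4h to convert from UTC-4).
Diego in UTC: 09:00-09:30, 17:30-21:00 (add 3h to convert from UTC-3).
Aarav in UTC: 11:30-13:00, 16:30-21:00 (add 7h to convert from UTC-7).
Wendy in UTC: 09:30-11:30, 17:00-20:00 (add 3h to convert from UTC-3).
Oliver in UTC: 13:30-15:30, 16:00-21:00 (add 4h to convert from UTC-4).
Carol ∩ Diego: 17:30-21:00.
Carol ∩ Diego ∩ Aarav: 17:30-21:00.
Carol ∩ Diego ∩ Aarav ∩ Wendy: 17:30-20:00.
Carol ∩ Diego ∩ Aarav ∩ Wendy ∩ Oliver: 17:30-20:00.
So the common availability across everyone is 17:30-20:00.
The first common window of at least 30 minutes is 17:30-20:00, so the earliest start is 17:30.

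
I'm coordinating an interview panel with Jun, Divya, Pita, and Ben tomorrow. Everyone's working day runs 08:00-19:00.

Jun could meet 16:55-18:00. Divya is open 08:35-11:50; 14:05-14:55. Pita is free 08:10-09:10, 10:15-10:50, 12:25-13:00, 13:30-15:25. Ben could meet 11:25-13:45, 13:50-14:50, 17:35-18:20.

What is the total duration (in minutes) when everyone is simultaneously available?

Jun ∩ Divya: ∅.
Jun ∩ Divya ∩ Pita: ∅.
Jun ∩ Divya ∩ Pita ∩ Ben: ∅.
There is no time when everyone is free.
There is no common window, so the total is 0 minutes.

0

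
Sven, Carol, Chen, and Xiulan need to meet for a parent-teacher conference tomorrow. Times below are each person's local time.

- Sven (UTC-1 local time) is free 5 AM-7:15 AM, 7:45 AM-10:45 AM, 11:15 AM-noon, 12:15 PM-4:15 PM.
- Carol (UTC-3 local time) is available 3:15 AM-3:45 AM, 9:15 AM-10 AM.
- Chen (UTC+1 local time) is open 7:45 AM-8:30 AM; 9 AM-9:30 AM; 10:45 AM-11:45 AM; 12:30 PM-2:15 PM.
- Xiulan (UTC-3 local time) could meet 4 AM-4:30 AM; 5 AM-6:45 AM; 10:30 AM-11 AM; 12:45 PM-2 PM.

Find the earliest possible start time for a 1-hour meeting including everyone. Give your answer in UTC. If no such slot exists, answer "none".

none

Sven in UTC: 06:00-08:15, 08:45-11:45, 12:15-13:00, 13:15-17:15 (add 1h to convert from UTC-1).
Carol in UTC: 06:15-06:45, 12:15-13:00 (add 3h to convert from UTC-3).
Chen in UTC: 06:45-07:30, 08:00-08:30, 09:45-10:45, 11:30-13:15 (subtract 1h to convert from UTC+1).
Xiulan in UTC: 07:00-07:30, 08:00-09:45, 13:30-14:00, 15:45-17:00 (add 3h to convert from UTC-3).
Sven ∩ Carol: 06:15-06:45, 12:15-13:00.
Sven ∩ Carol ∩ Chen: 12:15-13:00.
Sven ∩ Carol ∩ Chen ∩ Xiulan: ∅.
There is no time when everyone is free.
No common window is at least 60 minutes long.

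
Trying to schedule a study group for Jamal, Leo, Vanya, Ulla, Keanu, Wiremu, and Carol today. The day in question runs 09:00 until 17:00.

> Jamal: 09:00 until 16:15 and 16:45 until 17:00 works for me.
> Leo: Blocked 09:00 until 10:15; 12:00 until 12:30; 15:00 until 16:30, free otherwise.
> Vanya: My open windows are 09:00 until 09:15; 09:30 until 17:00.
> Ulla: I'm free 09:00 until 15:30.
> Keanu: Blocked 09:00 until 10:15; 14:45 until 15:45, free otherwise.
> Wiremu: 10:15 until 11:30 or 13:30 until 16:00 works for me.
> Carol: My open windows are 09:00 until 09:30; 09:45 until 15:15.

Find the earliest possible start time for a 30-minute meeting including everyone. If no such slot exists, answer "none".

Jamal free: 09:00-16:15, 16:45-17:00.
Leo free: 10:15-12:00, 12:30-15:00, 16:30-17:00 (invert busy blocks within the working day).
Vanya free: 09:00-09:15, 09:30-17:00.
Ulla free: 09:00-15:30.
Keanu free: 10:15-14:45, 15:45-17:00 (invert busy blocks within the working day).
Wiremu free: 10:15-11:30, 13:30-16:00.
Carol free: 09:00-09:30, 09:45-15:15.
Jamal ∩ Leo: 10:15-12:00, 12:30-15:00, 16:45-17:00.
Jamal ∩ Leo ∩ Vanya: 10:15-12:00, 12:30-15:00, 16:45-17:00.
Jamal ∩ Leo ∩ Vanya ∩ Ulla: 10:15-12:00, 12:30-15:00.
Jamal ∩ Leo ∩ Vanya ∩ Ulla ∩ Keanu: 10:15-12:00, 12:30-14:45.
Jamal ∩ Leo ∩ Vanya ∩ Ulla ∩ Keanu ∩ Wiremu: 10:15-11:30, 13:30-14:45.
Jamal ∩ Leo ∩ Vanya ∩ Ulla ∩ Keanu ∩ Wiremu ∩ Carol: 10:15-11:30, 13:30-14:45.
Those are the intersection windows.
The first common window of at least 30 minutes is 10:15-11:30, so the earliest start is 10:15.

10:15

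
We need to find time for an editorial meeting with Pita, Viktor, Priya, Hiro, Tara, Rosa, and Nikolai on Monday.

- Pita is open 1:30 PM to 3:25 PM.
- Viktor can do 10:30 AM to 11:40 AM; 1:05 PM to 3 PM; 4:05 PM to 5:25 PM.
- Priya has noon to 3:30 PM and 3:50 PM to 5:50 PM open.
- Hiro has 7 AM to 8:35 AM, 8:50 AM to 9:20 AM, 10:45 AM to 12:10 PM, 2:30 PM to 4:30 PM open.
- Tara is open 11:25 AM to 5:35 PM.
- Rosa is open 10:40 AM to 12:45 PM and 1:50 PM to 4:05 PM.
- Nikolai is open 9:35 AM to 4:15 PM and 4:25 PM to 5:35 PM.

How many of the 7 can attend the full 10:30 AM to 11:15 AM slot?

2

Viktor and Nikolai can make the full 10:30-11:15 slot — that's 2.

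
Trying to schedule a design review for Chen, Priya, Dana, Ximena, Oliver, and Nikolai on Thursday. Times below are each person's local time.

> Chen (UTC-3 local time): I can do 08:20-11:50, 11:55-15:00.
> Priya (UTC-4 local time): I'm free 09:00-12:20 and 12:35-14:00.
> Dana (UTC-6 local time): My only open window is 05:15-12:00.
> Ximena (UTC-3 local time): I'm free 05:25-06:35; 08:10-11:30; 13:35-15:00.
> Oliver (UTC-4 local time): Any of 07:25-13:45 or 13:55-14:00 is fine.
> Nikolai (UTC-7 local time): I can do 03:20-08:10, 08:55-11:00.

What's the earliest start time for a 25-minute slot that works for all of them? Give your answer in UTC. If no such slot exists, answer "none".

Chen in UTC: 11:20-14:50, 14:55-18:00 (add 3h to convert from UTC-3).
Priya in UTC: 13:00-16:20, 16:35-18:00 (add 4h to convert from UTC-4).
Dana in UTC: 11:15-18:00 (add 6h to convert from UTC-6).
Ximena in UTC: 08:25-09:35, 11:10-14:30, 16:35-18:00 (add 3h to convert from UTC-3).
Oliver in UTC: 11:25-17:45, 17:55-18:00 (add 4h to convert from UTC-4).
Nikolai in UTC: 10:20-15:10, 15:55-18:00 (add 7h to convert from UTC-7).
Chen ∩ Priya: 13:00-14:50, 14:55-16:20, 16:35-18:00.
Chen ∩ Priya ∩ Dana: 13:00-14:50, 14:55-16:20, 16:35-18:00.
Chen ∩ Priya ∩ Dana ∩ Ximena: 13:00-14:30, 16:35-18:00.
Chen ∩ Priya ∩ Dana ∩ Ximena ∩ Oliver: 13:00-14:30, 16:35-17:45, 17:55-18:00.
Chen ∩ Priya ∩ Dana ∩ Ximena ∩ Oliver ∩ Nikolai: 13:00-14:30, 16:35-17:45, 17:55-18:00.
The first common window of at least 25 minutes is 13:00-14:30, so the earliest start is 13:00.

13:00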